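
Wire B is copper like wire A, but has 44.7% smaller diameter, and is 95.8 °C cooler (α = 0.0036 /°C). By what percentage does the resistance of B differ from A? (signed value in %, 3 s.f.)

R ∝ ρL/d² with ρ ∝ (1+αΔT), so R_B/R_A = (1 − 44.7/100)⁻² × (1 − 0.0036×95.8)
= 3.27 × 0.6551 = 2.142
(R_B − R_A)/R_A = 2.142 − 1 = 114%

114%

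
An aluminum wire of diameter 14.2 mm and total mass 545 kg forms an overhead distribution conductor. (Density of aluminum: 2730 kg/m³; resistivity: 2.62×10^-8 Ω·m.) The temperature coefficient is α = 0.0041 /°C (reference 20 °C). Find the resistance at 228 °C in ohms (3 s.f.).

A = π(d/2)² = π(7.1000e-03 m)² = 1.5837e-04 m²
L = m/(density·A) = 545/(2730×1.5837e-04) = 1261 m
R = ρL/A = (2.62×10^-8)(1261)/(1.5837e-04) = 0.2085 Ω
R(228 °C) = 0.2085 × (1 + 0.0041×208) = 0.386 Ω

0.386 Ω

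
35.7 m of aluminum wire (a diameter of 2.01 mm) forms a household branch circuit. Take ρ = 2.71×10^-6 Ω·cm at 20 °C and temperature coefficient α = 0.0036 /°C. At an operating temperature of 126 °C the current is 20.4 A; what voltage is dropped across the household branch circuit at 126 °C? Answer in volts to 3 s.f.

ρ = 2.71×10^-6 Ω·cm = 2.71×10^-8 Ω·m
A = π(d/2)² = π(1.0050e-03 m)² = 3.173e-06 m²
R₍20₎ = ρL/A = (2.71×10^-8)(35.7)/(3.173e-06) = 0.3049 Ω
R₍126₎ = R₍20₎(1 + αΔT) = 0.3049 × (1 + 0.0036×106) = 0.4212 Ω
V = IR = 20.4 × 0.4212 = 8.59 V

8.59 V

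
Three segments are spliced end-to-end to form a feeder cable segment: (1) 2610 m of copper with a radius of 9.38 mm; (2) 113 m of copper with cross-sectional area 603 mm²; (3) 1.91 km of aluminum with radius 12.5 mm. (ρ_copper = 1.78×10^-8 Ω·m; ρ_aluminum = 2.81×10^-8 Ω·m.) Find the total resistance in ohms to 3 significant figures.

0.281 Ω

Seg 1: A = πr² = π(9.3800e-03 m)² = 2.764e-04 m²
R_1 = (1.78×10^-8)(2610)/(2.764e-04) = 0.1681 Ω
Seg 2: A = 603 mm² = 6.030e-04 m²
R_2 = (1.78×10^-8)(113)/(6.030e-04) = 0.003336 Ω
Seg 3: A = πr² = π(1.2500e-02 m)² = 4.909e-04 m²
R_3 = (2.81×10^-8)(1910)/(4.909e-04) = 0.1093 Ω
R_total = R_1 + R_2 + R_3 = 0.281 Ω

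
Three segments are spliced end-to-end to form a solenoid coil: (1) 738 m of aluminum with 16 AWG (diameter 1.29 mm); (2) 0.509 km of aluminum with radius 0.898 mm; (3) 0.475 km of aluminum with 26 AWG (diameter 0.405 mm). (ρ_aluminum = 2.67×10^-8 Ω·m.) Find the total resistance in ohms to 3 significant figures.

Seg 1: A = π(1.29/2 mm)² = π(6.4500e-04 m)² = 1.307e-06 m²
R_1 = (2.67×10^-8)(738)/(1.307e-06) = 15.08 Ω
Seg 2: A = πr² = π(8.9800e-04 m)² = 2.533e-06 m²
R_2 = (2.67×10^-8)(509)/(2.533e-06) = 5.364 Ω
Seg 3: A = π(0.405/2 mm)² = π(2.0250e-04 m)² = 1.288e-07 m²
R_3 = (2.67×10^-8)(475)/(1.288e-07) = 98.45 Ω
R_total = R_1 + R_2 + R_3 = 119 Ω

119 Ω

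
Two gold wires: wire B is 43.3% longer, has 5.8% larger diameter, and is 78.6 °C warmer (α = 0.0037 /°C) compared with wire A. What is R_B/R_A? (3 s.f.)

R ∝ ρL/d² with ρ ∝ (1+αΔT), so R_B/R_A = (1 + 43.3/100) × (1 + 5.8/100)⁻² × (1 + 0.0037×78.6)
= 1.433 × 0.8934 × 1.291 = 1.65

1.65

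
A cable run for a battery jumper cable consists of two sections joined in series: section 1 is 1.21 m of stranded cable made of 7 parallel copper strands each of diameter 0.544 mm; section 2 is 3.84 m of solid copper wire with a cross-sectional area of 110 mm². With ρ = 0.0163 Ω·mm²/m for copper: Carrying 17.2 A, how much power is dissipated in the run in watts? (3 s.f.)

ρ = 0.0163 Ω·mm²/m = 1.63×10^-8 Ω·m
Section 1: A_strand = π(2.7200e-04)² = 2.324e-07 m²; R₁ = ρL/(N·A_s) = (1.63×10^-8)(1.21)/(7×2.324e-07) = 0.01212 Ω
Section 2: A = 110 mm² = 1.100e-04 m²
R₂ = (1.63×10^-8)(3.84)/(1.100e-04) = 5.690×10^-4 Ω
R = R₁ + R₂ = 0.01269 Ω
P = I²R = (17.2)² × 0.01269 = 3.75 W

3.75 W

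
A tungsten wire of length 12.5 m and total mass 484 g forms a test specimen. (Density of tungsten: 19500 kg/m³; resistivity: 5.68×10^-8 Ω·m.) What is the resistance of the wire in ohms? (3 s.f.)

0.358 Ω

A = m/(density·L) = 0.484/(19500×12.5) = 1.9856e-06 m²
R = ρL/A = (5.68×10^-8)(12.5)/(1.9856e-06) = 0.358 Ω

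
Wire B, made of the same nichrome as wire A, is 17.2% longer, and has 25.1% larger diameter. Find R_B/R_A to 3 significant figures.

R ∝ L/d², so R_B/R_A = (1 + 17.2/100) × (1 + 25.1/100)⁻²
= 1.172 × 0.639 = 0.749

0.749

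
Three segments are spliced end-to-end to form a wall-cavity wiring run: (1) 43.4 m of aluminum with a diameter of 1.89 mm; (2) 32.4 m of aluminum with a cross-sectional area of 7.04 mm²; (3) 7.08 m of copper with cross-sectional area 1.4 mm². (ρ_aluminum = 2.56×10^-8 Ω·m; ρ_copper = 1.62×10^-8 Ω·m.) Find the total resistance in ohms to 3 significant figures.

Seg 1: A = π(d/2)² = π(9.4500e-04 m)² = 2.806e-06 m²
R_1 = (2.56×10^-8)(43.4)/(2.806e-06) = 0.396 Ω
Seg 2: A = 7.04 mm² = 7.040e-06 m²
R_2 = (2.56×10^-8)(32.4)/(7.040e-06) = 0.1178 Ω
Seg 3: A = 1.4 mm² = 1.400e-06 m²
R_3 = (1.62×10^-8)(7.08)/(1.400e-06) = 0.08193 Ω
R_total = R_1 + R_2 + R_3 = 0.596 Ω

0.596 Ω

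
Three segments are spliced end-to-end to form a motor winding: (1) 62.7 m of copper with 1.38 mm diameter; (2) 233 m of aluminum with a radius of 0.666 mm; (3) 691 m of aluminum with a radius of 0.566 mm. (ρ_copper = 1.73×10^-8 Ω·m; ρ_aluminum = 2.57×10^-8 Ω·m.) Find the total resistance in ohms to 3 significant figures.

22.7 Ω

Seg 1: A = π(d/2)² = π(6.9000e-04 m)² = 1.496e-06 m²
R_1 = (1.73×10^-8)(62.7)/(1.496e-06) = 0.7252 Ω
Seg 2: A = πr² = π(6.6600e-04 m)² = 1.393e-06 m²
R_2 = (2.57×10^-8)(233)/(1.393e-06) = 4.297 Ω
Seg 3: A = πr² = π(5.6600e-04 m)² = 1.006e-06 m²
R_3 = (2.57×10^-8)(691)/(1.006e-06) = 17.65 Ω
R_total = R_1 + R_2 + R_3 = 22.7 Ω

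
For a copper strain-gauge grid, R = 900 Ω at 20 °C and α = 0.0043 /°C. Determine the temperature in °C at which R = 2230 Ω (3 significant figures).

364 °C

R = R₀(1 + α(T − T₀)) ⇒ T = T₀ + (R/R₀ − 1)/α
T = 20 + (2230/900 − 1)/0.0043 = 20 + (1.478)/0.0043 = 364 °C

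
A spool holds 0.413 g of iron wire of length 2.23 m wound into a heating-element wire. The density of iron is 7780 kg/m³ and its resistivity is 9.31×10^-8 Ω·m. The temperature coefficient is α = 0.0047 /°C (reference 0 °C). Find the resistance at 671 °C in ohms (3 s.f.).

36.2 Ω

A = m/(density·L) = 4.130×10^-4/(7780×2.23) = 2.3805e-08 m²
R = ρL/A = (9.31×10^-8)(2.23)/(2.3805e-08) = 8.721 Ω
R(671 °C) = 8.721 × (1 + 0.0047×671) = 36.2 Ω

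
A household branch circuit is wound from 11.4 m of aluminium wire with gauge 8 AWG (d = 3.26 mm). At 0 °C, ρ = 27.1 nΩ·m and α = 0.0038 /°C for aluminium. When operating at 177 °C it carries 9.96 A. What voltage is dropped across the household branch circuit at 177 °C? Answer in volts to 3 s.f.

ρ = 27.1 nΩ·m = 2.71×10^-8 Ω·m
A = π(3.26/2 mm)² = π(1.6300e-03 m)² = 8.347e-06 m²
R₍0₎ = ρL/A = (2.71×10^-8)(11.4)/(8.347e-06) = 0.03701 Ω
R₍177₎ = R₍0₎(1 + αΔT) = 0.03701 × (1 + 0.0038×177) = 0.06191 Ω
V = IR = 9.96 × 0.06191 = 0.617 V

0.617 V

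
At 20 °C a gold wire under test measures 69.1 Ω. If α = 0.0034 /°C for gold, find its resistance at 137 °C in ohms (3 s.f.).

96.6 Ω

ΔT = 137 − 20 = 117 °C
R = R₀(1 + αΔT) = 69.1 × (1 + 0.0034×117) = 69.1 × 1.398 = 96.6 Ω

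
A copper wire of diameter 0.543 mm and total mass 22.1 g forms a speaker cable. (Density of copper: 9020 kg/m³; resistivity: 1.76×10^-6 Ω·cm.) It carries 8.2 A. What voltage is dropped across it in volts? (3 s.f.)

6.59 V

ρ = 1.76×10^-6 Ω·cm = 1.76×10^-8 Ω·m
A = π(d/2)² = π(2.7150e-04 m)² = 2.3157e-07 m²
L = m/(density·A) = 0.0221/(9020×2.3157e-07) = 10.58 m
R = ρL/A = (1.76×10^-8)(10.58)/(2.3157e-07) = 0.8041 Ω
V = IR = 8.2 × 0.8041 = 6.59 V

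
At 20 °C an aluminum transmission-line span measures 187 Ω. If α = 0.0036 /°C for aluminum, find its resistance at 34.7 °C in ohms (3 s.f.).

ΔT = 34.7 − 20 = 14.7 °C
R = R₀(1 + αΔT) = 187 × (1 + 0.0036×14.7) = 187 × 1.053 = 197 Ω

197 Ω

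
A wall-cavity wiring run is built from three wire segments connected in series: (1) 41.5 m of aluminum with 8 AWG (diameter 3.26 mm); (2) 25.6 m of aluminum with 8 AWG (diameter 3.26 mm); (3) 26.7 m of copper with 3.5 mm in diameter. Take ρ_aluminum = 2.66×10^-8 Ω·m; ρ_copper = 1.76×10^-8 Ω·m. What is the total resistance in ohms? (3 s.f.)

Seg 1: A = π(3.26/2 mm)² = π(1.6300e-03 m)² = 8.347e-06 m²
R_1 = (2.66×10^-8)(41.5)/(8.347e-06) = 0.1323 Ω
Seg 2: A = π(3.26/2 mm)² = π(1.6300e-03 m)² = 8.347e-06 m²
R_2 = (2.66×10^-8)(25.6)/(8.347e-06) = 0.08158 Ω
Seg 3: A = π(d/2)² = π(1.7500e-03 m)² = 9.621e-06 m²
R_3 = (1.76×10^-8)(26.7)/(9.621e-06) = 0.04884 Ω
R_total = R_1 + R_2 + R_3 = 0.263 Ω

0.263 Ω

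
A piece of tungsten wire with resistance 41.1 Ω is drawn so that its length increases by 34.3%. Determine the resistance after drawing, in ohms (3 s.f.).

k = 1 + 34.3/100 = 1.343; volume constant ⇒ A' = A/k, so R' = k²R.
R' = 1.804 × 41.1 = 74.1 Ω

74.1 Ω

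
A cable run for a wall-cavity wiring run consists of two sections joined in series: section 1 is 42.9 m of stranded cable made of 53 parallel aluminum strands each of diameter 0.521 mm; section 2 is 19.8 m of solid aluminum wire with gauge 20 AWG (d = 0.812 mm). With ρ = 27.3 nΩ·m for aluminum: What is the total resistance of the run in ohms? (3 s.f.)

1.15 Ω

ρ = 27.3 nΩ·m = 2.73×10^-8 Ω·m
Section 1: A_strand = π(2.6050e-04)² = 2.132e-07 m²; R₁ = ρL/(N·A_s) = (2.73×10^-8)(42.9)/(53×2.132e-07) = 0.1037 Ω
Section 2: A = π(0.812/2 mm)² = π(4.0600e-04 m)² = 5.178e-07 m²
R₂ = (2.73×10^-8)(19.8)/(5.178e-07) = 1.044 Ω
R = R₁ + R₂ = 1.15 Ω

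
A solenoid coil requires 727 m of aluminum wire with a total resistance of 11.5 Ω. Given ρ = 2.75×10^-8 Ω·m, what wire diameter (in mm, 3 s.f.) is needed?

A = ρL/R = (2.75×10^-8)(727)/(11.5) = 1.738e-06 m²
d = 2√(A/π) = 1.488e-03 m = 1.49 mm

1.49 mm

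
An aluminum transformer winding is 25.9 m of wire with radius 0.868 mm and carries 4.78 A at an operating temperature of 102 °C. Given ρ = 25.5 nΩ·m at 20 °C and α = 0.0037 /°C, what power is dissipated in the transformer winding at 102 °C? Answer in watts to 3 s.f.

ρ = 25.5 nΩ·m = 2.55×10^-8 Ω·m
A = πr² = π(8.6800e-04 m)² = 2.367e-06 m²
R₍20₎ = ρL/A = (2.55×10^-8)(25.9)/(2.367e-06) = 0.279 Ω
R₍102₎ = R₍20₎(1 + αΔT) = 0.279 × (1 + 0.0037×82) = 0.3637 Ω
P = I²R = (4.78)² × 0.3637 = 8.31 W

8.31 W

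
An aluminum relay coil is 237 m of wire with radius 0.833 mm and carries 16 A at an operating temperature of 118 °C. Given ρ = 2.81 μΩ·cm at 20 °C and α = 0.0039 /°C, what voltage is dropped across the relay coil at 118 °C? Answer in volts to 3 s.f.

ρ = 2.81 μΩ·cm = 2.81×10^-8 Ω·m
A = πr² = π(8.3300e-04 m)² = 2.180e-06 m²
R₍20₎ = ρL/A = (2.81×10^-8)(237)/(2.180e-06) = 3.055 Ω
R₍118₎ = R₍20₎(1 + αΔT) = 3.055 × (1 + 0.0039×98) = 4.223 Ω
V = IR = 16 × 4.223 = 67.6 V

67.6 V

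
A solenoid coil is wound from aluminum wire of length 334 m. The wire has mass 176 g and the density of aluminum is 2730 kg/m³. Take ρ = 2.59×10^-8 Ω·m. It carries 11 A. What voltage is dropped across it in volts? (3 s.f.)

493 V

A = m/(density·L) = 0.176/(2730×334) = 1.9302e-07 m²
R = ρL/A = (2.59×10^-8)(334)/(1.9302e-07) = 44.82 Ω
V = IR = 11 × 44.82 = 493 V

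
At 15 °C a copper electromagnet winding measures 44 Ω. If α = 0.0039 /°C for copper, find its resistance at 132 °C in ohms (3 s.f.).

64.1 Ω

ΔT = 132 − 15 = 117 °C
R = R₀(1 + αΔT) = 44 × (1 + 0.0039×117) = 44 × 1.456 = 64.1 Ω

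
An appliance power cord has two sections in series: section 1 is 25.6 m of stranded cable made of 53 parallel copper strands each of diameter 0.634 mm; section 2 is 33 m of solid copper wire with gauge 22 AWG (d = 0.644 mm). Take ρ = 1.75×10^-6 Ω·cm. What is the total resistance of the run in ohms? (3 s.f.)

ρ = 1.75×10^-6 Ω·cm = 1.75×10^-8 Ω·m
Section 1: A_strand = π(3.1700e-04)² = 3.157e-07 m²; R₁ = ρL/(N·A_s) = (1.75×10^-8)(25.6)/(53×3.157e-07) = 0.02678 Ω
Section 2: A = π(0.644/2 mm)² = π(3.2200e-04 m)² = 3.257e-07 m²
R₂ = (1.75×10^-8)(33)/(3.257e-07) = 1.773 Ω
R = R₁ + R₂ = 1.80 Ω

1.80 Ω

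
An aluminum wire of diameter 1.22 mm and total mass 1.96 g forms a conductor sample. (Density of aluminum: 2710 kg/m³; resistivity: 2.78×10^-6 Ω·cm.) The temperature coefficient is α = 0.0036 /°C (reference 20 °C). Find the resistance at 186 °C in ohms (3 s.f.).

0.0235 Ω

ρ = 2.78×10^-6 Ω·cm = 2.78×10^-8 Ω·m
A = π(d/2)² = π(6.1000e-04 m)² = 1.1690e-06 m²
L = m/(density·A) = 0.00196/(2710×1.1690e-06) = 0.6187 m
R = ρL/A = (2.78×10^-8)(0.6187)/(1.1690e-06) = 0.01471 Ω
R(186 °C) = 0.01471 × (1 + 0.0036×166) = 0.0235 Ω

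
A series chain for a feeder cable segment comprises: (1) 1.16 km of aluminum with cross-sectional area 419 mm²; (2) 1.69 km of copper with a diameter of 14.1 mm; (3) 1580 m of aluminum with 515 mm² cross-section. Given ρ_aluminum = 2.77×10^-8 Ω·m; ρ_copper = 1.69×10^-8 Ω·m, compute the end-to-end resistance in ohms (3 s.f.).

Seg 1: A = 419 mm² = 4.190e-04 m²
R_1 = (2.77×10^-8)(1160)/(4.190e-04) = 0.07669 Ω
Seg 2: A = π(d/2)² = π(7.0500e-03 m)² = 1.561e-04 m²
R_2 = (1.69×10^-8)(1690)/(1.561e-04) = 0.1829 Ω
Seg 3: A = 515 mm² = 5.150e-04 m²
R_3 = (2.77×10^-8)(1580)/(5.150e-04) = 0.08498 Ω
R_total = R_1 + R_2 + R_3 = 0.345 Ω

0.345 Ω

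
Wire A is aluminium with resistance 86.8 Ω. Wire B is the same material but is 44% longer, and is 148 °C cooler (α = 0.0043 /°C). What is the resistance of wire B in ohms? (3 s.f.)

R ∝ ρL/d² with ρ ∝ (1+αΔT), so R_B/R_A = (1 + 44/100) × (1 − 0.0043×148)
= 1.44 × 0.3636 = 0.5236
R_B = 0.5236 × 86.8 = 45.4 Ω

45.4 Ω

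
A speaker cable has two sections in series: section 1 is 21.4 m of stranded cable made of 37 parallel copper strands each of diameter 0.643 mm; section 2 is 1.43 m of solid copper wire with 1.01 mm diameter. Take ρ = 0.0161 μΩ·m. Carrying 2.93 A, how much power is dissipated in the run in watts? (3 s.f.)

ρ = 0.0161 μΩ·m = 1.61×10^-8 Ω·m
Section 1: A_strand = π(3.2150e-04)² = 3.247e-07 m²; R₁ = ρL/(N·A_s) = (1.61×10^-8)(21.4)/(37×3.247e-07) = 0.02868 Ω
Section 2: A = π(d/2)² = π(5.0500e-04 m)² = 8.012e-07 m²
R₂ = (1.61×10^-8)(1.43)/(8.012e-07) = 0.02874 Ω
R = R₁ + R₂ = 0.05741 Ω
P = I²R = (2.93)² × 0.05741 = 0.493 W

0.493 W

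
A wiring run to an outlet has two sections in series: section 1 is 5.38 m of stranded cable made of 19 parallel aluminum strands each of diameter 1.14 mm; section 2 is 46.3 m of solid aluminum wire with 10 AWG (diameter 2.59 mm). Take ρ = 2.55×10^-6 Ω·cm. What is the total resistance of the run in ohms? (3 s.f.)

ρ = 2.55×10^-6 Ω·cm = 2.55×10^-8 Ω·m
Section 1: A_strand = π(5.7000e-04)² = 1.021e-06 m²; R₁ = ρL/(N·A_s) = (2.55×10^-8)(5.38)/(19×1.021e-06) = 0.007074 Ω
Section 2: A = π(2.59/2 mm)² = π(1.2950e-03 m)² = 5.269e-06 m²
R₂ = (2.55×10^-8)(46.3)/(5.269e-06) = 0.2241 Ω
R = R₁ + R₂ = 0.231 Ω

0.231 Ω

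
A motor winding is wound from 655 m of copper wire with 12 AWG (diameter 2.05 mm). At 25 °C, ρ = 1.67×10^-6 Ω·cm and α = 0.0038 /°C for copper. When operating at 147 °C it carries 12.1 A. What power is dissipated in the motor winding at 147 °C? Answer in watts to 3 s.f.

ρ = 1.67×10^-6 Ω·cm = 1.67×10^-8 Ω·m
A = π(2.05/2 mm)² = π(1.0250e-03 m)² = 3.301e-06 m²
R₍25₎ = ρL/A = (1.67×10^-8)(655)/(3.301e-06) = 3.314 Ω
R₍147₎ = R₍25₎(1 + αΔT) = 3.314 × (1 + 0.0038×122) = 4.85 Ω
P = I²R = (12.1)² × 4.85 = 710 W

710 W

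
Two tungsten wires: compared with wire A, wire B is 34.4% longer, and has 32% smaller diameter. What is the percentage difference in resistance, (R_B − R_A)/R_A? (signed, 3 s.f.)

R ∝ L/d², so R_B/R_A = (1 + 34.4/100) × (1 − 32/100)⁻²
= 1.344 × 2.163 = 2.907
(R_B − R_A)/R_A = 2.907 − 1 = 191%

191%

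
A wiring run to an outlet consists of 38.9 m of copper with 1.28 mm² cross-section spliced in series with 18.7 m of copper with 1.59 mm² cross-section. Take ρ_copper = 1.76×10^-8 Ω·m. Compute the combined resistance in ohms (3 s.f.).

0.742 Ω

Segment 1: A = 1.28 mm² = 1.280e-06 m²
R₁ = ρL/A = (1.76×10^-8)(38.9)/(1.280e-06) = 0.5349 Ω
Segment 2: A = 1.59 mm² = 1.590e-06 m²
R₂ = (1.76×10^-8)(18.7)/(1.590e-06) = 0.207 Ω
R = R₁ + R₂ = 0.742 Ω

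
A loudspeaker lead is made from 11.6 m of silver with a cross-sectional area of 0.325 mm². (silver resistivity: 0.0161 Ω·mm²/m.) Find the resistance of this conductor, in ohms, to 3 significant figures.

ρ = 0.0161 Ω·mm²/m = 1.61×10^-8 Ω·m
A = 0.325 mm² = 3.250e-07 m²
R = ρL/A = (1.61×10^-8)(11.6 m)/(3.250e-07 m²) = 0.575 Ω

0.575 Ω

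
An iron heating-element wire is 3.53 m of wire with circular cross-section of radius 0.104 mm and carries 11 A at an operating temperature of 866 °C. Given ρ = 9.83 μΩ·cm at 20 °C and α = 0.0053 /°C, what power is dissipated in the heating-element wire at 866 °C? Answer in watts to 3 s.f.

6780 W

ρ = 9.83 μΩ·cm = 9.83×10^-8 Ω·m
A = πr² = π(1.0400e-04 m)² = 3.398e-08 m²
R₍20₎ = ρL/A = (9.83×10^-8)(3.53)/(3.398e-08) = 10.21 Ω
R₍866₎ = R₍20₎(1 + αΔT) = 10.21 × (1 + 0.0053×846) = 56 Ω
P = I²R = (11)² × 56 = 6780 W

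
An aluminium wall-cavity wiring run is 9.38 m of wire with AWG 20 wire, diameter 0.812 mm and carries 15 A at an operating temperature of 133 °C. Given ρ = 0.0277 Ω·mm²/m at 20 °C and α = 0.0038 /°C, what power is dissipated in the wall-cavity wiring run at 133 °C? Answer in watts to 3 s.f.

ρ = 0.0277 Ω·mm²/m = 2.77×10^-8 Ω·m
A = π(0.812/2 mm)² = π(4.0600e-04 m)² = 5.178e-07 m²
R₍20₎ = ρL/A = (2.77×10^-8)(9.38)/(5.178e-07) = 0.5017 Ω
R₍133₎ = R₍20₎(1 + αΔT) = 0.5017 × (1 + 0.0038×113) = 0.7172 Ω
P = I²R = (15)² × 0.7172 = 161 W

161 W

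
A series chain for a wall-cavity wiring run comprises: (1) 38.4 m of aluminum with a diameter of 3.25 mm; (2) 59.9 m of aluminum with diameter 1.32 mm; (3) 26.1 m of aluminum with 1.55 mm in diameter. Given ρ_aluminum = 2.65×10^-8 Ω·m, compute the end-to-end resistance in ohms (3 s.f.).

1.65 Ω

Seg 1: A = π(d/2)² = π(1.6250e-03 m)² = 8.296e-06 m²
R_1 = (2.65×10^-8)(38.4)/(8.296e-06) = 0.1227 Ω
Seg 2: A = π(d/2)² = π(6.6000e-04 m)² = 1.368e-06 m²
R_2 = (2.65×10^-8)(59.9)/(1.368e-06) = 1.16 Ω
Seg 3: A = π(d/2)² = π(7.7500e-04 m)² = 1.887e-06 m²
R_3 = (2.65×10^-8)(26.1)/(1.887e-06) = 0.3665 Ω
R_total = R_1 + R_2 + R_3 = 1.65 Ω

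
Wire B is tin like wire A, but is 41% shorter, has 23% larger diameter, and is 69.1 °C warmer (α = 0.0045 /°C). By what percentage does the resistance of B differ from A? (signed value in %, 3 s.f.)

-48.9%

R ∝ ρL/d² with ρ ∝ (1+αΔT), so R_B/R_A = (1 − 41/100) × (1 + 23/100)⁻² × (1 + 0.0045×69.1)
= 0.59 × 0.661 × 1.311 = 0.5112
(R_B − R_A)/R_A = 0.5112 − 1 = -48.9%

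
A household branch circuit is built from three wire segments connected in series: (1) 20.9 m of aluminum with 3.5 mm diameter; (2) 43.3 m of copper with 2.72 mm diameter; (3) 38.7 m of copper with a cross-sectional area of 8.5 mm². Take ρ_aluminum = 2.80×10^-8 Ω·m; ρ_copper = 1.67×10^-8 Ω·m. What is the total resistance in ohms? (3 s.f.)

0.261 Ω

Seg 1: A = π(d/2)² = π(1.7500e-03 m)² = 9.621e-06 m²
R_1 = (2.80×10^-8)(20.9)/(9.621e-06) = 0.06082 Ω
Seg 2: A = π(d/2)² = π(1.3600e-03 m)² = 5.811e-06 m²
R_2 = (1.67×10^-8)(43.3)/(5.811e-06) = 0.1244 Ω
Seg 3: A = 8.5 mm² = 8.500e-06 m²
R_3 = (1.67×10^-8)(38.7)/(8.500e-06) = 0.07603 Ω
R_total = R_1 + R_2 + R_3 = 0.261 Ω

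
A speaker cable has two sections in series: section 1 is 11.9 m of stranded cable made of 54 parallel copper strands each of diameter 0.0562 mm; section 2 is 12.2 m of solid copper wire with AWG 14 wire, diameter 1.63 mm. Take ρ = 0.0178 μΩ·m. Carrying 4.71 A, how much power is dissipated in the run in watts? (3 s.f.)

ρ = 0.0178 μΩ·m = 1.78×10^-8 Ω·m
Section 1: A_strand = π(2.8100e-05)² = 2.481e-09 m²; R₁ = ρL/(N·A_s) = (1.78×10^-8)(11.9)/(54×2.481e-09) = 1.581 Ω
Section 2: A = π(1.63/2 mm)² = π(8.1500e-04 m)² = 2.087e-06 m²
R₂ = (1.78×10^-8)(12.2)/(2.087e-06) = 0.1041 Ω
R = R₁ + R₂ = 1.685 Ω
P = I²R = (4.71)² × 1.685 = 37.4 W

37.4 W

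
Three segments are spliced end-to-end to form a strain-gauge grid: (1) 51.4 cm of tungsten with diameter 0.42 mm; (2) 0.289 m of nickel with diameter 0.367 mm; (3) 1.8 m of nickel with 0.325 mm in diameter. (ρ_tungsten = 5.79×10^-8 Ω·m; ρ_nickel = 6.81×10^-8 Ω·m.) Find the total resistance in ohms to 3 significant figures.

Seg 1: A = π(d/2)² = π(2.1000e-04 m)² = 1.385e-07 m²
R_1 = (5.79×10^-8)(0.514)/(1.385e-07) = 0.2148 Ω
Seg 2: A = π(d/2)² = π(1.8350e-04 m)² = 1.058e-07 m²
R_2 = (6.81×10^-8)(0.289)/(1.058e-07) = 0.186 Ω
Seg 3: A = π(d/2)² = π(1.6250e-04 m)² = 8.296e-08 m²
R_3 = (6.81×10^-8)(1.8)/(8.296e-08) = 1.478 Ω
R_total = R_1 + R_2 + R_3 = 1.88 Ω

1.88 Ω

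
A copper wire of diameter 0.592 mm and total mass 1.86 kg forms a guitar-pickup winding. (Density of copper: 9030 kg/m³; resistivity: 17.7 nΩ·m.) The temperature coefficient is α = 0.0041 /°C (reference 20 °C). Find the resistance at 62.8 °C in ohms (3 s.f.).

56.6 Ω

ρ = 17.7 nΩ·m = 1.77×10^-8 Ω·m
A = π(d/2)² = π(2.9600e-04 m)² = 2.7525e-07 m²
L = m/(density·A) = 1.86/(9030×2.7525e-07) = 748.3 m
R = ρL/A = (1.77×10^-8)(748.3)/(2.7525e-07) = 48.12 Ω
R(62.8 °C) = 48.12 × (1 + 0.0041×42.8) = 56.6 Ω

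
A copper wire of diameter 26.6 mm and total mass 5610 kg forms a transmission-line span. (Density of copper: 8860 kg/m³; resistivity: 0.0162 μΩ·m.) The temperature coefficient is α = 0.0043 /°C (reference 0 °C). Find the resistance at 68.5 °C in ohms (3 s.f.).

ρ = 0.0162 μΩ·m = 1.62×10^-8 Ω·m
A = π(d/2)² = π(1.3300e-02 m)² = 5.5572e-04 m²
L = m/(density·A) = 5610/(8860×5.5572e-04) = 1139 m
R = ρL/A = (1.62×10^-8)(1139)/(5.5572e-04) = 0.03322 Ω
R(68.5 °C) = 0.03322 × (1 + 0.0043×68.5) = 0.0430 Ω

0.0430 Ω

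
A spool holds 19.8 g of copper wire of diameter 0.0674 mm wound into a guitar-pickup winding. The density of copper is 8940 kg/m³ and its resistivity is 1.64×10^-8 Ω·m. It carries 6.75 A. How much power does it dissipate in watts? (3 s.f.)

1.30×10^5 W

A = π(d/2)² = π(3.3700e-05 m)² = 3.5679e-09 m²
L = m/(density·A) = 0.0198/(8940×3.5679e-09) = 620.8 m
R = ρL/A = (1.64×10^-8)(620.8)/(3.5679e-09) = 2853 Ω
P = I²R = (6.75)² × 2853 = 1.30×10^5 W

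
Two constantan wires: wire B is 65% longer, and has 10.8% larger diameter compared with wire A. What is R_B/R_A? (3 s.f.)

R ∝ L/d², so R_B/R_A = (1 + 65/100) × (1 + 10.8/100)⁻²
= 1.65 × 0.8146 = 1.34

1.34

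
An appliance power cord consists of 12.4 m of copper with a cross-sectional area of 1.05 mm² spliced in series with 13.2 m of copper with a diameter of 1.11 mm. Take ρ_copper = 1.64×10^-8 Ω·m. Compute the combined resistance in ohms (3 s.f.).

0.417 Ω

Segment 1: A = 1.05 mm² = 1.050e-06 m²
R₁ = ρL/A = (1.64×10^-8)(12.4)/(1.050e-06) = 0.1937 Ω
Segment 2: A = π(d/2)² = π(5.5500e-04 m)² = 9.677e-07 m²
R₂ = (1.64×10^-8)(13.2)/(9.677e-07) = 0.2237 Ω
R = R₁ + R₂ = 0.417 Ω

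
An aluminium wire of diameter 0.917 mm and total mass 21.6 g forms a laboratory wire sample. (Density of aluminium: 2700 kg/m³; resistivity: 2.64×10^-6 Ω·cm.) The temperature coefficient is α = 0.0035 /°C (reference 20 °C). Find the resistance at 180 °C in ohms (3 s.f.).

0.755 Ω

ρ = 2.64×10^-6 Ω·cm = 2.64×10^-8 Ω·m
A = π(d/2)² = π(4.5850e-04 m)² = 6.6043e-07 m²
L = m/(density·A) = 0.0216/(2700×6.6043e-07) = 12.11 m
R = ρL/A = (2.64×10^-8)(12.11)/(6.6043e-07) = 0.4842 Ω
R(180 °C) = 0.4842 × (1 + 0.0035×160) = 0.755 Ω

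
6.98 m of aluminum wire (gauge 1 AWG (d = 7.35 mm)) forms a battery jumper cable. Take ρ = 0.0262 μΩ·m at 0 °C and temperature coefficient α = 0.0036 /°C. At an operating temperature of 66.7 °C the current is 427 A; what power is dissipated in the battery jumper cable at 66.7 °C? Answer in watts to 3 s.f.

975 W

ρ = 0.0262 μΩ·m = 2.62×10^-8 Ω·m
A = π(7.35/2 mm)² = π(3.6750e-03 m)² = 4.243e-05 m²
R₍0₎ = ρL/A = (2.62×10^-8)(6.98)/(4.243e-05) = 0.00431 Ω
R₍66.7₎ = R₍0₎(1 + αΔT) = 0.00431 × (1 + 0.0036×66.7) = 0.005345 Ω
P = I²R = (427)² × 0.005345 = 975 W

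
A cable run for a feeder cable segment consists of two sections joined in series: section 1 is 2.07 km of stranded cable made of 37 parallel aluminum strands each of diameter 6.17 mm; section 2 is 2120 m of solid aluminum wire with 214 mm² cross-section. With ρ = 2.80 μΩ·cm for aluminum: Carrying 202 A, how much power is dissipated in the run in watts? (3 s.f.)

ρ = 2.80 μΩ·cm = 2.80×10^-8 Ω·m
Section 1: A_strand = π(3.0850e-03)² = 2.990e-05 m²; R₁ = ρL/(N·A_s) = (2.80×10^-8)(2070)/(37×2.990e-05) = 0.05239 Ω
Section 2: A = 214 mm² = 2.140e-04 m²
R₂ = (2.80×10^-8)(2120)/(2.140e-04) = 0.2774 Ω
R = R₁ + R₂ = 0.3298 Ω
P = I²R = (202)² × 0.3298 = 13500 W

13500 W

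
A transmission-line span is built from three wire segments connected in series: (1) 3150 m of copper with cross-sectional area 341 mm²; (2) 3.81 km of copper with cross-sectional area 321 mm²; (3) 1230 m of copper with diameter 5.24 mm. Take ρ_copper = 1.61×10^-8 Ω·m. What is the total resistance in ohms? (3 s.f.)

Seg 1: A = 341 mm² = 3.410e-04 m²
R_1 = (1.61×10^-8)(3150)/(3.410e-04) = 0.1487 Ω
Seg 2: A = 321 mm² = 3.210e-04 m²
R_2 = (1.61×10^-8)(3810)/(3.210e-04) = 0.1911 Ω
Seg 3: A = π(d/2)² = π(2.6200e-03 m)² = 2.157e-05 m²
R_3 = (1.61×10^-8)(1230)/(2.157e-05) = 0.9183 Ω
R_total = R_1 + R_2 + R_3 = 1.26 Ω

1.26 Ω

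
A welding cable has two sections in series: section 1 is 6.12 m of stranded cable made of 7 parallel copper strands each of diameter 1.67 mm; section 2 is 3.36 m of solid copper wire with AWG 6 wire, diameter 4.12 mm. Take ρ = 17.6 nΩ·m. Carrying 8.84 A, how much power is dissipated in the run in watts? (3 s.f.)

ρ = 17.6 nΩ·m = 1.76×10^-8 Ω·m
Section 1: A_strand = π(8.3500e-04)² = 2.190e-06 m²; R₁ = ρL/(N·A_s) = (1.76×10^-8)(6.12)/(7×2.190e-06) = 0.007025 Ω
Section 2: A = π(4.12/2 mm)² = π(2.0600e-03 m)² = 1.333e-05 m²
R₂ = (1.76×10^-8)(3.36)/(1.333e-05) = 0.004436 Ω
R = R₁ + R₂ = 0.01146 Ω
P = I²R = (8.84)² × 0.01146 = 0.896 W

0.896 W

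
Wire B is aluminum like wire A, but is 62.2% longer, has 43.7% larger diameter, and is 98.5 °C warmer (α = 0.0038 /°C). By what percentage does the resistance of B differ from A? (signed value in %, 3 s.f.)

R ∝ ρL/d² with ρ ∝ (1+αΔT), so R_B/R_A = (1 + 62.2/100) × (1 + 43.7/100)⁻² × (1 + 0.0038×98.5)
= 1.622 × 0.4843 × 1.374 = 1.079
(R_B − R_A)/R_A = 1.079 − 1 = 7.95%

7.95%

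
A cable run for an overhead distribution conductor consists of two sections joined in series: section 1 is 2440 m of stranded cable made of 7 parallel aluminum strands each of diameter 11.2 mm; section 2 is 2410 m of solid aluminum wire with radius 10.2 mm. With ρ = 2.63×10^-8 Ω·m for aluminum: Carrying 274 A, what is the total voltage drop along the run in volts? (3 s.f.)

78.6 V

Section 1: A_strand = π(5.6000e-03)² = 9.852e-05 m²; R₁ = ρL/(N·A_s) = (2.63×10^-8)(2440)/(7×9.852e-05) = 0.09305 Ω
Section 2: A = πr² = π(1.0200e-02 m)² = 3.269e-04 m²
R₂ = (2.63×10^-8)(2410)/(3.269e-04) = 0.1939 Ω
R = R₁ + R₂ = 0.287 Ω
V = IR = 274 × 0.287 = 78.6 V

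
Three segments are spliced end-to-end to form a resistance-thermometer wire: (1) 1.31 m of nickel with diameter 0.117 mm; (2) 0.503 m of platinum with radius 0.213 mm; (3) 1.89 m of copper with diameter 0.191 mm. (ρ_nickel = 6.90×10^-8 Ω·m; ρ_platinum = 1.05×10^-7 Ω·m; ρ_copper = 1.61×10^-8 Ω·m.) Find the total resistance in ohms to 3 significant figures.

9.84 Ω

Seg 1: A = π(d/2)² = π(5.8500e-05 m)² = 1.075e-08 m²
R_1 = (6.90×10^-8)(1.31)/(1.075e-08) = 8.407 Ω
Seg 2: A = πr² = π(2.1300e-04 m)² = 1.425e-07 m²
R_2 = (1.05×10^-7)(0.503)/(1.425e-07) = 0.3706 Ω
Seg 3: A = π(d/2)² = π(9.5500e-05 m)² = 2.865e-08 m²
R_3 = (1.61×10^-8)(1.89)/(2.865e-08) = 1.062 Ω
R_total = R_1 + R_2 + R_3 = 9.84 Ω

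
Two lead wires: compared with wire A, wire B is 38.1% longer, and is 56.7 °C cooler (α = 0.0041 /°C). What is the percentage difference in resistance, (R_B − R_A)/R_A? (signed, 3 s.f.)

R ∝ ρL/d² with ρ ∝ (1+αΔT), so R_B/R_A = (1 + 38.1/100) × (1 − 0.0041×56.7)
= 1.381 × 0.7675 = 1.06
(R_B − R_A)/R_A = 1.06 − 1 = 6.00%

6.00%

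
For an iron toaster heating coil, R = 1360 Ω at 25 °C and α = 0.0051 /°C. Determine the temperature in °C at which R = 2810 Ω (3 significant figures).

R = R₀(1 + α(T − T₀)) ⇒ T = T₀ + (R/R₀ − 1)/α
T = 25 + (2810/1360 − 1)/0.0051 = 25 + (1.066)/0.0051 = 234 °C

234 °C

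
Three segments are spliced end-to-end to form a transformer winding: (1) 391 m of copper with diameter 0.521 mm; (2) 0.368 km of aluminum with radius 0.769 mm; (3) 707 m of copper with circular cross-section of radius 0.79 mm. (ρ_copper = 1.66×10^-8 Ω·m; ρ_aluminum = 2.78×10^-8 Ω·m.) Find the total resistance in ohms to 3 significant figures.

41.9 Ω

Seg 1: A = π(d/2)² = π(2.6050e-04 m)² = 2.132e-07 m²
R_1 = (1.66×10^-8)(391)/(2.132e-07) = 30.45 Ω
Seg 2: A = πr² = π(7.6900e-04 m)² = 1.858e-06 m²
R_2 = (2.78×10^-8)(368)/(1.858e-06) = 5.507 Ω
Seg 3: A = πr² = π(7.9000e-04 m)² = 1.961e-06 m²
R_3 = (1.66×10^-8)(707)/(1.961e-06) = 5.986 Ω
R_total = R_1 + R_2 + R_3 = 41.9 Ω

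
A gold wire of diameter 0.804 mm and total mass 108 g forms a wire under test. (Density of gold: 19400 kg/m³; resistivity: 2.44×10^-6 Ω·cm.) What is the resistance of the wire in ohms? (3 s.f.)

ρ = 2.44×10^-6 Ω·cm = 2.44×10^-8 Ω·m
A = π(d/2)² = π(4.0200e-04 m)² = 5.0769e-07 m²
L = m/(density·A) = 0.108/(19400×5.0769e-07) = 10.97 m
R = ρL/A = (2.44×10^-8)(10.97)/(5.0769e-07) = 0.527 Ω

0.527 Ω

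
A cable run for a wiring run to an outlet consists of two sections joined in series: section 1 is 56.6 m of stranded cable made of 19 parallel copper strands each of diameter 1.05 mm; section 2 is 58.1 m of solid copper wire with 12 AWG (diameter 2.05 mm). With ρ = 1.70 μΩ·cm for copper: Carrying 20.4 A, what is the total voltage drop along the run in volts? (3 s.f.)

7.30 V

ρ = 1.70 μΩ·cm = 1.70×10^-8 Ω·m
Section 1: A_strand = π(5.2500e-04)² = 8.659e-07 m²; R₁ = ρL/(N·A_s) = (1.70×10^-8)(56.6)/(19×8.659e-07) = 0.05848 Ω
Section 2: A = π(2.05/2 mm)² = π(1.0250e-03 m)² = 3.301e-06 m²
R₂ = (1.70×10^-8)(58.1)/(3.301e-06) = 0.2992 Ω
R = R₁ + R₂ = 0.3577 Ω
V = IR = 20.4 × 0.3577 = 7.30 V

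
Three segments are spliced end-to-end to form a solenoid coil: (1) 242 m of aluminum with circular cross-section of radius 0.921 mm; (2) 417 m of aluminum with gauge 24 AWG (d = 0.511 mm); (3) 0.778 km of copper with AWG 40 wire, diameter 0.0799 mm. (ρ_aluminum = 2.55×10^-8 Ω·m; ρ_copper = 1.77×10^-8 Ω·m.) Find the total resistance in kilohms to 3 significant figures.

2.80 kΩ

Seg 1: A = πr² = π(9.2100e-04 m)² = 2.665e-06 m²
R_1 = (2.55×10^-8)(242)/(2.665e-06) = 2.316 Ω
Seg 2: A = π(0.511/2 mm)² = π(2.5550e-04 m)² = 2.051e-07 m²
R_2 = (2.55×10^-8)(417)/(2.051e-07) = 51.85 Ω
Seg 3: A = π(0.0799/2 mm)² = π(3.9950e-05 m)² = 5.014e-09 m²
R_3 = (1.77×10^-8)(778)/(5.014e-09) = 2746 Ω
R_total = R_1 + R_2 + R_3 = 2.80 kΩ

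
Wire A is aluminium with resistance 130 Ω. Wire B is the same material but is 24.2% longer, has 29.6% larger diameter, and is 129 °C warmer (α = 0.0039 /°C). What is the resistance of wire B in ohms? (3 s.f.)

R ∝ ρL/d² with ρ ∝ (1+αΔT), so R_B/R_A = (1 + 24.2/100) × (1 + 29.6/100)⁻² × (1 + 0.0039×129)
= 1.242 × 0.5954 × 1.503 = 1.111
R_B = 1.111 × 130 = 144 Ω

144 Ω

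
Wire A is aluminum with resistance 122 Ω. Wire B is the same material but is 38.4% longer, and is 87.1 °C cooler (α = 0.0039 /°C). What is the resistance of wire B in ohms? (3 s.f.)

R ∝ ρL/d² with ρ ∝ (1+αΔT), so R_B/R_A = (1 + 38.4/100) × (1 − 0.0039×87.1)
= 1.384 × 0.6603 = 0.9139
R_B = 0.9139 × 122 = 111 Ω

111 Ω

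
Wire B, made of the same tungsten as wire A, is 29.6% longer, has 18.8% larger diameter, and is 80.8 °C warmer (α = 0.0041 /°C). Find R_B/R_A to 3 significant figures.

R ∝ ρL/d² with ρ ∝ (1+αΔT), so R_B/R_A = (1 + 29.6/100) × (1 + 18.8/100)⁻² × (1 + 0.0041×80.8)
= 1.296 × 0.7085 × 1.331 = 1.22

1.22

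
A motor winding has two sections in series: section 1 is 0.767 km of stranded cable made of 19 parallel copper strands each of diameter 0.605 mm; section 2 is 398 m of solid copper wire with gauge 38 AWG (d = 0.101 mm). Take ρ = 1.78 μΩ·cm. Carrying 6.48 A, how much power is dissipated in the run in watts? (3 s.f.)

37200 W

ρ = 1.78 μΩ·cm = 1.78×10^-8 Ω·m
Section 1: A_strand = π(3.0250e-04)² = 2.875e-07 m²; R₁ = ρL/(N·A_s) = (1.78×10^-8)(767)/(19×2.875e-07) = 2.5 Ω
Section 2: A = π(0.101/2 mm)² = π(5.0500e-05 m)² = 8.012e-09 m²
R₂ = (1.78×10^-8)(398)/(8.012e-09) = 884.2 Ω
R = R₁ + R₂ = 886.7 Ω
P = I²R = (6.48)² × 886.7 = 37200 W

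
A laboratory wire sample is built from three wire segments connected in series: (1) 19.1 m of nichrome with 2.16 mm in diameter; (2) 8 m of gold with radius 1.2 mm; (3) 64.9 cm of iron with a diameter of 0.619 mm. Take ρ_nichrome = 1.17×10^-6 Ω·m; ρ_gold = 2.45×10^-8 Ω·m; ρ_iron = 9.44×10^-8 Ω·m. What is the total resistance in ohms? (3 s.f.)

6.35 Ω

Seg 1: A = π(d/2)² = π(1.0800e-03 m)² = 3.664e-06 m²
R_1 = (1.17×10^-6)(19.1)/(3.664e-06) = 6.098 Ω
Seg 2: A = πr² = π(1.2000e-03 m)² = 4.524e-06 m²
R_2 = (2.45×10^-8)(8)/(4.524e-06) = 0.04333 Ω
Seg 3: A = π(d/2)² = π(3.0950e-04 m)² = 3.009e-07 m²
R_3 = (9.44×10^-8)(0.649)/(3.009e-07) = 0.2036 Ω
R_total = R_1 + R_2 + R_3 = 6.35 Ω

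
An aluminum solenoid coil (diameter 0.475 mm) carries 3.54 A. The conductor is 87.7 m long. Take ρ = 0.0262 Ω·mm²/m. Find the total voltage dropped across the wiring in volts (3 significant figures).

45.9 V

ρ = 0.0262 Ω·mm²/m = 2.62×10^-8 Ω·m
A = π(d/2)² = π(2.3750e-04 m)² = 1.772e-07 m²
R = ρL/A = (2.62×10^-8)(87.7)/(1.772e-07) = 12.97 Ω
V = IR = 3.54 × 12.97 = 45.9 V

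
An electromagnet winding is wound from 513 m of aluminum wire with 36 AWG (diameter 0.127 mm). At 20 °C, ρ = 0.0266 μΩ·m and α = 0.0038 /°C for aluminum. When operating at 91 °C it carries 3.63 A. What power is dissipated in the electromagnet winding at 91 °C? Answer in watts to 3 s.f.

18000 W

ρ = 0.0266 μΩ·m = 2.66×10^-8 Ω·m
A = π(0.127/2 mm)² = π(6.3500e-05 m)² = 1.267e-08 m²
R₍20₎ = ρL/A = (2.66×10^-8)(513)/(1.267e-08) = 1077 Ω
R₍91₎ = R₍20₎(1 + αΔT) = 1077 × (1 + 0.0038×71) = 1368 Ω
P = I²R = (3.63)² × 1368 = 18000 W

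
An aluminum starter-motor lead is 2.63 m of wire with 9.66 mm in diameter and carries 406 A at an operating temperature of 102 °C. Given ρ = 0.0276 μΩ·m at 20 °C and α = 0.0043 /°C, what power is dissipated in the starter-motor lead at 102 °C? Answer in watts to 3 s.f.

221 W

ρ = 0.0276 μΩ·m = 2.76×10^-8 Ω·m
A = π(d/2)² = π(4.8300e-03 m)² = 7.329e-05 m²
R₍20₎ = ρL/A = (2.76×10^-8)(2.63)/(7.329e-05) = 9.904×10^-4 Ω
R₍102₎ = R₍20₎(1 + αΔT) = 9.904×10^-4 × (1 + 0.0043×82) = 0.00134 Ω
P = I²R = (406)² × 0.00134 = 221 W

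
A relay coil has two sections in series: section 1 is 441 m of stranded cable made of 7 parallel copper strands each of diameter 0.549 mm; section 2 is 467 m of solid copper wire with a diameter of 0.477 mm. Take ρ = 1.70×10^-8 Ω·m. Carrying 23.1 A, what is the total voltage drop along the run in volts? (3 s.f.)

1130 V

Section 1: A_strand = π(2.7450e-04)² = 2.367e-07 m²; R₁ = ρL/(N·A_s) = (1.70×10^-8)(441)/(7×2.367e-07) = 4.524 Ω
Section 2: A = π(d/2)² = π(2.3850e-04 m)² = 1.787e-07 m²
R₂ = (1.70×10^-8)(467)/(1.787e-07) = 44.43 Ω
R = R₁ + R₂ = 48.95 Ω
V = IR = 23.1 × 48.95 = 1130 V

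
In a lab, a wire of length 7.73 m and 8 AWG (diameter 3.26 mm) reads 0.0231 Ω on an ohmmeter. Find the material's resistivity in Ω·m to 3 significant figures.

A = π(3.26/2 mm)² = π(1.6300e-03 m)² = 8.347e-06 m²
ρ = RA/L = (0.0231)(8.347e-06)/(7.73) = 2.49×10^-8 Ω·m

2.49×10^-8 Ω·m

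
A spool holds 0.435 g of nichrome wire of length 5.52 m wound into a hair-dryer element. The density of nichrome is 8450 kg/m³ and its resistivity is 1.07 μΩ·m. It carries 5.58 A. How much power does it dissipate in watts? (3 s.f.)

19700 W

ρ = 1.07 μΩ·m = 1.07×10^-6 Ω·m
A = m/(density·L) = 4.350×10^-4/(8450×5.52) = 9.3260e-09 m²
R = ρL/A = (1.07×10^-6)(5.52)/(9.3260e-09) = 633.3 Ω
P = I²R = (5.58)² × 633.3 = 19700 W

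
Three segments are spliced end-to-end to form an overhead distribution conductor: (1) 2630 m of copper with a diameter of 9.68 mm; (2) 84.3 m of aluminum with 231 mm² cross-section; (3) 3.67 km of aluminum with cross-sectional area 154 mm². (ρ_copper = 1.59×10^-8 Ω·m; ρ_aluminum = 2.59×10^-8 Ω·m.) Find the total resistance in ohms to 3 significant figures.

1.19 Ω

Seg 1: A = π(d/2)² = π(4.8400e-03 m)² = 7.359e-05 m²
R_1 = (1.59×10^-8)(2630)/(7.359e-05) = 0.5682 Ω
Seg 2: A = 231 mm² = 2.310e-04 m²
R_2 = (2.59×10^-8)(84.3)/(2.310e-04) = 0.009452 Ω
Seg 3: A = 154 mm² = 1.540e-04 m²
R_3 = (2.59×10^-8)(3670)/(1.540e-04) = 0.6172 Ω
R_total = R_1 + R_2 + R_3 = 1.19 Ω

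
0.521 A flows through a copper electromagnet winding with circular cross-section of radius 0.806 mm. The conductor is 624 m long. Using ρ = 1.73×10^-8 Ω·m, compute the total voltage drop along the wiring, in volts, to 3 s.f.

A = πr² = π(8.0600e-04 m)² = 2.041e-06 m²
R = ρL/A = (1.73×10^-8)(624)/(2.041e-06) = 5.289 Ω
V = IR = 0.521 × 5.289 = 2.76 V

2.76 V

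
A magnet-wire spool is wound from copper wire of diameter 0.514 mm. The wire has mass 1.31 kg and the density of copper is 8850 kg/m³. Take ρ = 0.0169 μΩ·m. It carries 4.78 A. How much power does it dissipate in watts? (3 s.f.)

1330 W

ρ = 0.0169 μΩ·m = 1.69×10^-8 Ω·m
A = π(d/2)² = π(2.5700e-04 m)² = 2.0750e-07 m²
L = m/(density·A) = 1.31/(8850×2.0750e-07) = 713.4 m
R = ρL/A = (1.69×10^-8)(713.4)/(2.0750e-07) = 58.1 Ω
P = I²R = (4.78)² × 58.1 = 1330 W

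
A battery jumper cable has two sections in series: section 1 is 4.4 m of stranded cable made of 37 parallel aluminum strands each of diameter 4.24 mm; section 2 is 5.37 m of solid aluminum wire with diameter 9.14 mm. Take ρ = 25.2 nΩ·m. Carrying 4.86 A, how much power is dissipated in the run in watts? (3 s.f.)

0.0537 W

ρ = 25.2 nΩ·m = 2.52×10^-8 Ω·m
Section 1: A_strand = π(2.1200e-03)² = 1.412e-05 m²; R₁ = ρL/(N·A_s) = (2.52×10^-8)(4.4)/(37×1.412e-05) = 2.122×10^-4 Ω
Section 2: A = π(d/2)² = π(4.5700e-03 m)² = 6.561e-05 m²
R₂ = (2.52×10^-8)(5.37)/(6.561e-05) = 0.002062 Ω
R = R₁ + R₂ = 0.002275 Ω
P = I²R = (4.86)² × 0.002275 = 0.0537 W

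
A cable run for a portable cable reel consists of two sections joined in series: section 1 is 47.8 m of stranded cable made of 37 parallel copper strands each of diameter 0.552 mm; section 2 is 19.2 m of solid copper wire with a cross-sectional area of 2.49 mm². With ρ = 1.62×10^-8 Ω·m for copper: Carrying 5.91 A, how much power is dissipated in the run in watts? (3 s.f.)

7.42 W

Section 1: A_strand = π(2.7600e-04)² = 2.393e-07 m²; R₁ = ρL/(N·A_s) = (1.62×10^-8)(47.8)/(37×2.393e-07) = 0.08745 Ω
Section 2: A = 2.49 mm² = 2.490e-06 m²
R₂ = (1.62×10^-8)(19.2)/(2.490e-06) = 0.1249 Ω
R = R₁ + R₂ = 0.2124 Ω
P = I²R = (5.91)² × 0.2124 = 7.42 W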